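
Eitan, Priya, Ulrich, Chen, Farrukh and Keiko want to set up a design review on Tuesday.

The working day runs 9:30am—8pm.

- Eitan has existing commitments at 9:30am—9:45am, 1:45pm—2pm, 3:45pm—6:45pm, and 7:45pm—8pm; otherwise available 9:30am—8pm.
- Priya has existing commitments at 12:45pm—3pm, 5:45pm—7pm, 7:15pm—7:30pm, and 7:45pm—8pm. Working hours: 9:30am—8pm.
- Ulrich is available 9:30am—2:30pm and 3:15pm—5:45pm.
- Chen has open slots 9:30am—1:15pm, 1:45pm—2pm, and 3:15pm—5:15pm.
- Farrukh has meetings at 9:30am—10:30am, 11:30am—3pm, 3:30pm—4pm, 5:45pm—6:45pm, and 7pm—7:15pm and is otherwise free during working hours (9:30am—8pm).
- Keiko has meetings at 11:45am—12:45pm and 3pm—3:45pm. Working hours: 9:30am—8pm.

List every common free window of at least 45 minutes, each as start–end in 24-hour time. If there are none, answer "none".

10:30–11:30

Eitan free within 09:30–20:00: 09:45–13:45, 14:00–15:45, 18:45–19:45.
Priya free within 09:30–20:00: 09:30–12:45, 15:00–17:45, 19:00–19:15, 19:30–19:45.
Farrukh free within 09:30–20:00: 10:30–11:30, 15:00–15:30, 16:00–17:45, 18:45–19:00, 19:15–20:00.
Keiko free within 09:30–20:00: 09:30–11:45, 12:45–15:00, 15:45–20:00.
Eitan ∩ Priya: 09:45–12:45, 15:00–15:45, 19:00–19:15, 19:30–19:45.
Eitan ∩ Priya ∩ Ulrich: 09:45–12:45, 15:15–15:45.
Eitan ∩ Priya ∩ Ulrich ∩ Chen: 09:45–12:45, 15:15–15:45.
Eitan ∩ Priya ∩ Ulrich ∩ Chen ∩ Farrukh: 10:30–11:30, 15:15–15:30.
Eitan ∩ Priya ∩ Ulrich ∩ Chen ∩ Farrukh ∩ Keiko: 10:30–11:30.
Windows ≥ 45 min: 10:30–11:30.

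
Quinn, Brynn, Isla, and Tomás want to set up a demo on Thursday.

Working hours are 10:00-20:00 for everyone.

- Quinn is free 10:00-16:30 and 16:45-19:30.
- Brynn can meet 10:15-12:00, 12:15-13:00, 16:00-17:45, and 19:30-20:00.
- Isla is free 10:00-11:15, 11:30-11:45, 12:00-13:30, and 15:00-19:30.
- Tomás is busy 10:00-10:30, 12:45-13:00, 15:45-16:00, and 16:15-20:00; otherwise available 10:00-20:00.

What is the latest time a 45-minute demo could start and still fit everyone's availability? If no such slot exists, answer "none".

Tomás free within 10:00–20:00: 10:30–12:45, 13:00–15:45, 16:00–16:15.
Quinn ∩ Brynn: 10:15–12:00, 12:15–13:00, 16:00–16:30, 16:45–17:45.
Quinn ∩ Brynn ∩ Isla: 10:15–11:15, 11:30–11:45, 12:15–13:00, 16:00–16:30, 16:45–17:45.
Quinn ∩ Brynn ∩ Isla ∩ Tomás: 10:30–11:15, 11:30–11:45, 12:15–12:45, 16:00–16:15.
Windows ≥ 45 min: 10:30–11:15.
Latest start in the last window 10:30–11:15 is 11:15 − 45 min = 10:30.

10:30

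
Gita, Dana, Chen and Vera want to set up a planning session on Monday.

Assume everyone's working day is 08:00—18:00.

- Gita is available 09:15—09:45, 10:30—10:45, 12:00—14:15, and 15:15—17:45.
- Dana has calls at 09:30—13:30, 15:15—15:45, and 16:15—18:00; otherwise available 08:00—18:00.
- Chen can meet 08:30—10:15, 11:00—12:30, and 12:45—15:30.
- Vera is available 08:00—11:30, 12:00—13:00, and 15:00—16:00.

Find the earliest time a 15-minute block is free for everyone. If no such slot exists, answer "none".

09:15

Dana free within 08:00–18:00: 08:00–09:30, 13:30–15:15, 15:45–16:15.
Gita ∩ Dana: 09:15–09:30, 13:30–14:15, 15:45–16:15.
Gita ∩ Dana ∩ Chen: 09:15–09:30, 13:30–14:15.
Gita ∩ Dana ∩ Chen ∩ Vera: 09:15–09:30.
Windows ≥ 15 min: 09:15–09:30.
Earliest such window starts at 09:15.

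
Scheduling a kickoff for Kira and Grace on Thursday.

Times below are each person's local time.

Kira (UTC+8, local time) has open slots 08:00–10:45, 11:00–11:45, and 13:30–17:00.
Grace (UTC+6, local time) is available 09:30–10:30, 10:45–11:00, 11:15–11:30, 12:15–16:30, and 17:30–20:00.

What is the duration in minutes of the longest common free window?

Kira → UTC: 00:00–02:45, 03:00–03:45, 05:30–09:00.
Grace → UTC: 03:30–04:30, 04:45–05:00, 05:15–05:30, 06:15–10:30, 11:30–14:00.
Kira ∩ Grace: 03:30–03:45, 06:15–09:00.
Common window lengths: 15, 165 min; longest is 165.

165 minutes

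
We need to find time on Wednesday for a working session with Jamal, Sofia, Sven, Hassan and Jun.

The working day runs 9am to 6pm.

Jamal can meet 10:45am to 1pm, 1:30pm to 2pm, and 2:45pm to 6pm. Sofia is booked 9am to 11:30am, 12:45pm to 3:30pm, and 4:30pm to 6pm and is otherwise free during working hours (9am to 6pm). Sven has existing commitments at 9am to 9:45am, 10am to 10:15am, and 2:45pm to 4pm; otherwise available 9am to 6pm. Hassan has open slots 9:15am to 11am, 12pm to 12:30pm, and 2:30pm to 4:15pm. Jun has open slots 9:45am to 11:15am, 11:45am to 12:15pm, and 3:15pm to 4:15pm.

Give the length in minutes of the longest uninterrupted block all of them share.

15 minutes

Sofia free within 09:00–18:00: 11:30–12:45, 15:30–16:30.
Sven free within 09:00–18:00: 09:45–10:00, 10:15–14:45, 16:00–18:00.
Jamal ∩ Sofia: 11:30–12:45, 15:30–16:30.
Jamal ∩ Sofia ∩ Sven: 11:30–12:45, 16:00–16:30.
Jamal ∩ Sofia ∩ Sven ∩ Hassan: 12:00–12:30, 16:00–16:15.
Jamal ∩ Sofia ∩ Sven ∩ Hassan ∩ Jun: 12:00–12:15, 16:00–16:15.
Common window lengths: 15, 15 min; longest is 15.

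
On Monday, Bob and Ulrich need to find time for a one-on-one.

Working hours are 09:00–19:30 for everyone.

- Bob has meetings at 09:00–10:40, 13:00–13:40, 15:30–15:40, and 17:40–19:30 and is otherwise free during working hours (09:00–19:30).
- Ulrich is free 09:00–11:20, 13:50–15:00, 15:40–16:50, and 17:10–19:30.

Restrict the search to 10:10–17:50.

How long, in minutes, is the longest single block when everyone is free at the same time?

Bob free within 09:00–19:30: 10:40–13:00, 13:40–15:30, 15:40–17:40.
Bob ∩ Ulrich: 10:40–11:20, 13:50–15:00, 15:40–16:50, 17:10–17:40.
Restricted to 10:10–17:50: 10:40–11:20, 13:50–15:00, 15:40–16:50, 17:10–17:40.
Common window lengths: 40, 70, 70, 30 min; longest is 70.

70 minutes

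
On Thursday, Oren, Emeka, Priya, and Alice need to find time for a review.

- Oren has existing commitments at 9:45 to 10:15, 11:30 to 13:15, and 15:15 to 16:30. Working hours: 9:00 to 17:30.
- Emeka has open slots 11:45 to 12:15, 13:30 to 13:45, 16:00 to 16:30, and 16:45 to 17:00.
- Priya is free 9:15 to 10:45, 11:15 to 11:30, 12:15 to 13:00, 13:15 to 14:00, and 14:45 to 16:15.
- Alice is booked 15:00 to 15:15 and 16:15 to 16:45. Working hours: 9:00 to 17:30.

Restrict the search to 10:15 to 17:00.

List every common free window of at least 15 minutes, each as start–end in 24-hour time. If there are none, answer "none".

13:30–13:45

Oren free within 09:00–17:30: 09:00–09:45, 10:15–11:30, 13:15–15:15, 16:30–17:30.
Alice free within 09:00–17:30: 09:00–15:00, 15:15–16:15, 16:45–17:30.
Oren ∩ Emeka: 13:30–13:45, 16:45–17:00.
Oren ∩ Emeka ∩ Priya: 13:30–13:45.
Oren ∩ Emeka ∩ Priya ∩ Alice: 13:30–13:45.
Restricted to 10:15–17:00: 13:30–13:45.
Windows ≥ 15 min: 13:30–13:45.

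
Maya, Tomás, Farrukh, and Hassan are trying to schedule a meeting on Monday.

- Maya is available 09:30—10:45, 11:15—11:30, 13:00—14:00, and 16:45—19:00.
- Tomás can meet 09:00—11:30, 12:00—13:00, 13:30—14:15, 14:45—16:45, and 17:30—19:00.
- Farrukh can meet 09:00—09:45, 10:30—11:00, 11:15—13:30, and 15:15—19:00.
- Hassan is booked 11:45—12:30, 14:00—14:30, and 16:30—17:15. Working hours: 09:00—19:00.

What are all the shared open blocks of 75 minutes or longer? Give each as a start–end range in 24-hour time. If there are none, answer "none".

17:30–19:00

Hassan free within 09:00–19:00: 09:00–11:45, 12:30–14:00, 14:30–16:30, 17:15–19:00.
Maya ∩ Tomás: 09:30–10:45, 11:15–11:30, 13:30–14:00, 17:30–19:00.
Maya ∩ Tomás ∩ Farrukh: 09:30–09:45, 10:30–10:45, 11:15–11:30, 17:30–19:00.
Maya ∩ Tomás ∩ Farrukh ∩ Hassan: 09:30–09:45, 10:30–10:45, 11:15–11:30, 17:30–19:00.
Windows ≥ 75 min: 17:30–19:00.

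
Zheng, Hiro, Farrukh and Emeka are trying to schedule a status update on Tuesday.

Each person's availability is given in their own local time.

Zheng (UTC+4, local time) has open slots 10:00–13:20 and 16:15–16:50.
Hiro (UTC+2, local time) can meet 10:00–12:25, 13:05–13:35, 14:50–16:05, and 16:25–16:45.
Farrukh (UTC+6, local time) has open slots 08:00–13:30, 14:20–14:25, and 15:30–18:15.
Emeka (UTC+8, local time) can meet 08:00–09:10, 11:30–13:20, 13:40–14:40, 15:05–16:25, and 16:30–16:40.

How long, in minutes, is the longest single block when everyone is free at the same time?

Zheng → UTC: 06:00–09:20, 12:15–12:50.
Hiro → UTC: 08:00–10:25, 11:05–11:35, 12:50–14:05, 14:25–14:45.
Farrukh → UTC: 02:00–07:30, 08:20–08:25, 09:30–12:15.
Emeka → UTC: 00:00–01:10, 03:30–05:20, 05:40–06:40, 07:05–08:25, 08:30–08:40.
Zheng ∩ Hiro: 08:00–09:20.
Zheng ∩ Hiro ∩ Farrukh: 08:20–08:25.
Zheng ∩ Hiro ∩ Farrukh ∩ Emeka: 08:20–08:25.
Single common window of 5 minutes.

5 minutes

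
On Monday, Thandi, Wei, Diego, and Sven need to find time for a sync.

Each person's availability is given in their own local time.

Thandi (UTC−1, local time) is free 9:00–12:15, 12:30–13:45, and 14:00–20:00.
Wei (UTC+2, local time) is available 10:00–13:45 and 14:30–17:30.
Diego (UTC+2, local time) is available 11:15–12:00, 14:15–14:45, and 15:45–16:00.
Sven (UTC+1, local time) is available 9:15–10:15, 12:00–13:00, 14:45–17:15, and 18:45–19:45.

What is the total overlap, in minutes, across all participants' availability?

Thandi → UTC: 10:00–13:15, 13:30–14:45, 15:00–21:00.
Wei → UTC: 08:00–11:45, 12:30–15:30.
Diego → UTC: 09:15–10:00, 12:15–12:45, 13:45–14:00.
Sven → UTC: 08:15–09:15, 11:00–12:00, 13:45–16:15, 17:45–18:45.
Thandi ∩ Wei: 10:00–11:45, 12:30–13:15, 13:30–14:45, 15:00–15:30.
Thandi ∩ Wei ∩ Diego: 12:30–12:45, 13:45–14:00.
Thandi ∩ Wei ∩ Diego ∩ Sven: 13:45–14:00.
Total common minutes: 15.

15 minutes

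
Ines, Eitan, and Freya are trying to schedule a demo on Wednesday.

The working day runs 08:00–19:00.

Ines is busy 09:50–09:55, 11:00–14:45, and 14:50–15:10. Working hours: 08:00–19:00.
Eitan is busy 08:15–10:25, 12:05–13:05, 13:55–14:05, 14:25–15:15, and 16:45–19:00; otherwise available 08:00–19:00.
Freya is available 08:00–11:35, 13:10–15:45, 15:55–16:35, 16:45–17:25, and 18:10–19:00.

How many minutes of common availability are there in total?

Ines free within 08:00–19:00: 08:00–09:50, 09:55–11:00, 14:45–14:50, 15:10–19:00.
Eitan free within 08:00–19:00: 08:00–08:15, 10:25–12:05, 13:05–13:55, 14:05–14:25, 15:15–16:45.
Ines ∩ Eitan: 08:00–08:15, 10:25–11:00, 15:15–16:45.
Ines ∩ Eitan ∩ Freya: 08:00–08:15, 10:25–11:00, 15:15–15:45, 15:55–16:35.
Total common minutes: 15 + 35 + 30 + 40 = 120.

120 minutes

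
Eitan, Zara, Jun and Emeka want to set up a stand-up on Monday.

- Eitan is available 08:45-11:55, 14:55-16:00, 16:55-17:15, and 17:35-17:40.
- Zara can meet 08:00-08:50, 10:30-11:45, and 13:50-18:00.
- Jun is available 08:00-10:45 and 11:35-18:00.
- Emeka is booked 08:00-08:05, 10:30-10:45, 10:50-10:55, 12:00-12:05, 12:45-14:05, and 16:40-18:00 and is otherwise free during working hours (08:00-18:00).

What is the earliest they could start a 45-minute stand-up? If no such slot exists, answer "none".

Emeka free within 08:00–18:00: 08:05–10:30, 10:45–10:50, 10:55–12:00, 12:05–12:45, 14:05–16:40.
Eitan ∩ Zara: 08:45–08:50, 10:30–11:45, 14:55–16:00, 16:55–17:15, 17:35–17:40.
Eitan ∩ Zara ∩ Jun: 08:45–08:50, 10:30–10:45, 11:35–11:45, 14:55–16:00, 16:55–17:15, 17:35–17:40.
Eitan ∩ Zara ∩ Jun ∩ Emeka: 08:45–08:50, 11:35–11:45, 14:55–16:00.
Windows ≥ 45 min: 14:55–16:00.
Earliest such window starts at 14:55.

14:55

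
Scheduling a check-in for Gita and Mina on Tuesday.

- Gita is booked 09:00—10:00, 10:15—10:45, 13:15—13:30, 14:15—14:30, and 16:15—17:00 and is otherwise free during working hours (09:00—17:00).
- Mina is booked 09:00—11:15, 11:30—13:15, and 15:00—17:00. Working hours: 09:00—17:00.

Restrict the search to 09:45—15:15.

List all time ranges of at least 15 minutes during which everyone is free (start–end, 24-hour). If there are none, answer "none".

Gita free within 09:00–17:00: 10:00–10:15, 10:45–13:15, 13:30–14:15, 14:30–16:15.
Mina free within 09:00–17:00: 11:15–11:30, 13:15–15:00.
Gita ∩ Mina: 11:15–11:30, 13:30–14:15, 14:30–15:00.
Restricted to 09:45–15:15: 11:15–11:30, 13:30–14:15, 14:30–15:00.
Windows ≥ 15 min: 11:15–11:30, 13:30–14:15, 14:30–15:00.

11:15–11:30, 13:30–14:15, 14:30–15:00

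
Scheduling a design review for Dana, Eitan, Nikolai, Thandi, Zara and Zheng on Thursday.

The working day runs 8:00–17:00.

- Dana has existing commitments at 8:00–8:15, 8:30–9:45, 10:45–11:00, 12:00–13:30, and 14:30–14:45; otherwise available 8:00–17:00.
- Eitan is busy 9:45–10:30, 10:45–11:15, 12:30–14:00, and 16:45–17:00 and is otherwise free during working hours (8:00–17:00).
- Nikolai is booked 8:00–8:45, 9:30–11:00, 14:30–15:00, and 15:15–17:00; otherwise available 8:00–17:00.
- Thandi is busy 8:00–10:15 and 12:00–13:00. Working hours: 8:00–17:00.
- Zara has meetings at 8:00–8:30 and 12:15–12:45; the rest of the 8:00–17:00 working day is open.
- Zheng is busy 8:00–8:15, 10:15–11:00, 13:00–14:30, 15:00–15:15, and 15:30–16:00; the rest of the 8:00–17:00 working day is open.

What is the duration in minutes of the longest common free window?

45 minutes

Dana free within 08:00–17:00: 08:15–08:30, 09:45–10:45, 11:00–12:00, 13:30–14:30, 14:45–17:00.
Eitan free within 08:00–17:00: 08:00–09:45, 10:30–10:45, 11:15–12:30, 14:00–16:45.
Nikolai free within 08:00–17:00: 08:45–09:30, 11:00–14:30, 15:00–15:15.
Thandi free within 08:00–17:00: 10:15–12:00, 13:00–17:00.
Zara free within 08:00–17:00: 08:30–12:15, 12:45–17:00.
Zheng free within 08:00–17:00: 08:15–10:15, 11:00–13:00, 14:30–15:00, 15:15–15:30, 16:00–17:00.
Dana ∩ Eitan: 08:15–08:30, 10:30–10:45, 11:15–12:00, 14:00–14:30, 14:45–16:45.
Dana ∩ Eitan ∩ Nikolai: 11:15–12:00, 14:00–14:30, 15:00–15:15.
Dana ∩ Eitan ∩ Nikolai ∩ Thandi: 11:15–12:00, 14:00–14:30, 15:00–15:15.
Dana ∩ Eitan ∩ Nikolai ∩ Thandi ∩ Zara: 11:15–12:00, 14:00–14:30, 15:00–15:15.
Dana ∩ Eitan ∩ Nikolai ∩ Thandi ∩ Zara ∩ Zheng: 11:15–12:00.
Single common window of 45 minutes.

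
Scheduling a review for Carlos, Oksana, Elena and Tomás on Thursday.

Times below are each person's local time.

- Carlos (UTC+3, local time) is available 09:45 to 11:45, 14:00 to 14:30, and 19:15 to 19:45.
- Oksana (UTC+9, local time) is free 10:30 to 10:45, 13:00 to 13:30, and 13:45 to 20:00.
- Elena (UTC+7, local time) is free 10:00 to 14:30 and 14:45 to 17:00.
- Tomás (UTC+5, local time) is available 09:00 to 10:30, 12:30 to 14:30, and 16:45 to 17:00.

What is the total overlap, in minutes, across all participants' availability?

Carlos → UTC: 06:45–08:45, 11:00–11:30, 16:15–16:45.
Oksana → UTC: 01:30–01:45, 04:00–04:30, 04:45–11:00.
Elena → UTC: 03:00–07:30, 07:45–10:00.
Tomás → UTC: 04:00–05:30, 07:30–09:30, 11:45–12:00.
Carlos ∩ Oksana: 06:45–08:45.
Carlos ∩ Oksana ∩ Elena: 06:45–07:30, 07:45–08:45.
Carlos ∩ Oksana ∩ Elena ∩ Tomás: 07:45–08:45.
Total common minutes: 60.

60 minutes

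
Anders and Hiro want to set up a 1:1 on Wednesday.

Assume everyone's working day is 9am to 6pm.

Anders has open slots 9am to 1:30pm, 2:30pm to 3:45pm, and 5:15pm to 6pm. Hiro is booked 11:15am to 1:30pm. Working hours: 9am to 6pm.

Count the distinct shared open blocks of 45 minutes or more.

Hiro free within 09:00–18:00: 09:00–11:15, 13:30–18:00.
Anders ∩ Hiro: 09:00–11:15, 14:30–15:45, 17:15–18:00.
Windows ≥ 45 min: 09:00–11:15, 14:30–15:45, 17:15–18:00.
That's 3 windows.

3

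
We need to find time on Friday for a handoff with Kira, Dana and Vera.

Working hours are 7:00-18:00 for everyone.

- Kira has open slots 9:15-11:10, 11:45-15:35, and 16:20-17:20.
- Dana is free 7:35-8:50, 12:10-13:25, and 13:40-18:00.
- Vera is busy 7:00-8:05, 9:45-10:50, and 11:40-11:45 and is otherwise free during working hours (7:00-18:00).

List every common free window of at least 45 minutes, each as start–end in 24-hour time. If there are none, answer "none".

Vera free within 07:00–18:00: 08:05–09:45, 10:50–11:40, 11:45–18:00.
Kira ∩ Dana: 12:10–13:25, 13:40–15:35, 16:20–17:20.
Kira ∩ Dana ∩ Vera: 12:10–13:25, 13:40–15:35, 16:20–17:20.
Windows ≥ 45 min: 12:10–13:25, 13:40–15:35, 16:20–17:20.

12:10–13:25, 13:40–15:35, 16:20–17:20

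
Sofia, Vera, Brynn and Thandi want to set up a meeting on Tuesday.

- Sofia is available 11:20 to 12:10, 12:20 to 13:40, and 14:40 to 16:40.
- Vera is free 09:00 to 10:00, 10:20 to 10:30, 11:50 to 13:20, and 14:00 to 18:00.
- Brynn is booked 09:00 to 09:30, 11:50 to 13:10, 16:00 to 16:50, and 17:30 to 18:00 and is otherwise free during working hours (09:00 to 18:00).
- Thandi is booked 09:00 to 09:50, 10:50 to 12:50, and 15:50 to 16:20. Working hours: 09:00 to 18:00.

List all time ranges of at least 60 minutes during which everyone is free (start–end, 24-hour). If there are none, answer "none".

14:40–15:50

Brynn free within 09:00–18:00: 09:30–11:50, 13:10–16:00, 16:50–17:30.
Thandi free within 09:00–18:00: 09:50–10:50, 12:50–15:50, 16:20–18:00.
Sofia ∩ Vera: 11:50–12:10, 12:20–13:20, 14:40–16:40.
Sofia ∩ Vera ∩ Brynn: 13:10–13:20, 14:40–16:00.
Sofia ∩ Vera ∩ Brynn ∩ Thandi: 13:10–13:20, 14:40–15:50.
Windows ≥ 60 min: 14:40–15:50.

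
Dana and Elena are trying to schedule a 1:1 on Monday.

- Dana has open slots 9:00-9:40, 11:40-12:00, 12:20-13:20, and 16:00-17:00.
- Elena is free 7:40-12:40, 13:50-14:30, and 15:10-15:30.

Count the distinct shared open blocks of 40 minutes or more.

Dana ∩ Elena: 09:00–09:40, 11:40–12:00, 12:20–12:40.
Windows ≥ 40 min: 09:00–09:40.
That's 1 window.

1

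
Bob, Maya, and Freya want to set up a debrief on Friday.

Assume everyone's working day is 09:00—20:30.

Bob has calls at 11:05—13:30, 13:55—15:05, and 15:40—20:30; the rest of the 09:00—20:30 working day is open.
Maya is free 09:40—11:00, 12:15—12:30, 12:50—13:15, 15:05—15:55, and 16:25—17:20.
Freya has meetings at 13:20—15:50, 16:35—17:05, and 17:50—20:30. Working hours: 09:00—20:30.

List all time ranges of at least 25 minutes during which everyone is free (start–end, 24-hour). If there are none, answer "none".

Bob free within 09:00–20:30: 09:00–11:05, 13:30–13:55, 15:05–15:40.
Freya free within 09:00–20:30: 09:00–13:20, 15:50–16:35, 17:05–17:50.
Bob ∩ Maya: 09:40–11:00, 15:05–15:40.
Bob ∩ Maya ∩ Freya: 09:40–11:00.
Windows ≥ 25 min: 09:40–11:00.

09:40–11:00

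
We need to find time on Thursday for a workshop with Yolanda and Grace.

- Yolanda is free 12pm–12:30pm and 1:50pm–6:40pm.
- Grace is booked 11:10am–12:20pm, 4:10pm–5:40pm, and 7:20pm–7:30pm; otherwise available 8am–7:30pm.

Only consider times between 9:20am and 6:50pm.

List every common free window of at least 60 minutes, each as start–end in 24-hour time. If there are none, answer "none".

13:50–16:10, 17:40–18:40

Grace free within 08:00–19:30: 08:00–11:10, 12:20–16:10, 17:40–19:20.
Yolanda ∩ Grace: 12:20–12:30, 13:50–16:10, 17:40–18:40.
Restricted to 09:20–18:50: 12:20–12:30, 13:50–16:10, 17:40–18:40.
Windows ≥ 60 min: 13:50–16:10, 17:40–18:40.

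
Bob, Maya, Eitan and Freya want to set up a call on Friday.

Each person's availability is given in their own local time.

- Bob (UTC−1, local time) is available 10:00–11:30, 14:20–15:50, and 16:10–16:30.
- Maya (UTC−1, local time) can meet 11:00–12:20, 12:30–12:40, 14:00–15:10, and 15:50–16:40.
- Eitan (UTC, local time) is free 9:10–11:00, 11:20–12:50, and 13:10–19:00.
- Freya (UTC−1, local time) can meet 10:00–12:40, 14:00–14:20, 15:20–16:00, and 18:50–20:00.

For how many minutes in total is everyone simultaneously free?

30 minutes

Bob → UTC: 11:00–12:30, 15:20–16:50, 17:10–17:30.
Maya → UTC: 12:00–13:20, 13:30–13:40, 15:00–16:10, 16:50–17:40.
Eitan → UTC: 09:10–11:00, 11:20–12:50, 13:10–19:00.
Freya → UTC: 11:00–13:40, 15:00–15:20, 16:20–17:00, 19:50–21:00.
Bob ∩ Maya: 12:00–12:30, 15:20–16:10, 17:10–17:30.
Bob ∩ Maya ∩ Eitan: 12:00–12:30, 15:20–16:10, 17:10–17:30.
Bob ∩ Maya ∩ Eitan ∩ Freya: 12:00–12:30.
Total common minutes: 30.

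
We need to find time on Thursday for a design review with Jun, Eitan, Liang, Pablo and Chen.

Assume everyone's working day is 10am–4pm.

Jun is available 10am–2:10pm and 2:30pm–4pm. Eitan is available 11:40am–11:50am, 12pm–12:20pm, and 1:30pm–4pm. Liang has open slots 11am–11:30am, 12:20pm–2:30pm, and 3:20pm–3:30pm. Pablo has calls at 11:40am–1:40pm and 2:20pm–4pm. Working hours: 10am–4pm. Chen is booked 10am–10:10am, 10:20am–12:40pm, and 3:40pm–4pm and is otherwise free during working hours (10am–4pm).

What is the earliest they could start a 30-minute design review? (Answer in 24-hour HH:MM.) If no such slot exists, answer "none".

13:40

Pablo free within 10:00–16:00: 10:00–11:40, 13:40–14:20.
Chen free within 10:00–16:00: 10:10–10:20, 12:40–15:40.
Jun ∩ Eitan: 11:40–11:50, 12:00–12:20, 13:30–14:10, 14:30–16:00.
Jun ∩ Eitan ∩ Liang: 13:30–14:10, 15:20–15:30.
Jun ∩ Eitan ∩ Liang ∩ Pablo: 13:40–14:10.
Jun ∩ Eitan ∩ Liang ∩ Pablo ∩ Chen: 13:40–14:10.
Windows ≥ 30 min: 13:40–14:10.
Earliest such window starts at 13:40.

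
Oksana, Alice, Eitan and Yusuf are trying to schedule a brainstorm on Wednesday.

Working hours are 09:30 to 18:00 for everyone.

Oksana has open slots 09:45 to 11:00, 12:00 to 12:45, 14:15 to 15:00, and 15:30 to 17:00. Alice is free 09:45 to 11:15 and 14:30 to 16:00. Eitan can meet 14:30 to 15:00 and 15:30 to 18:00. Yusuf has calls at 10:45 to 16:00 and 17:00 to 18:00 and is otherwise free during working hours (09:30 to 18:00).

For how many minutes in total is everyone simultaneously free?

0 minutes

Yusuf free within 09:30–18:00: 09:30–10:45, 16:00–17:00.
Oksana ∩ Alice: 09:45–11:00, 14:30–15:00, 15:30–16:00.
Oksana ∩ Alice ∩ Eitan: 14:30–15:00, 15:30–16:00.
Oksana ∩ Alice ∩ Eitan ∩ Yusuf: (none).
Total common minutes: 0.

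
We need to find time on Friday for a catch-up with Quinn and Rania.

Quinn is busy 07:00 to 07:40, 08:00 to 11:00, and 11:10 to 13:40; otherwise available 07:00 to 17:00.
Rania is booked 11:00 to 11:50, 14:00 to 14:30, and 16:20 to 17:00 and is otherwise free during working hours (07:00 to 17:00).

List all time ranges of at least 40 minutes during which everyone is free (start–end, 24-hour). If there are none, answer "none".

Quinn free within 07:00–17:00: 07:40–08:00, 11:00–11:10, 13:40–17:00.
Rania free within 07:00–17:00: 07:00–11:00, 11:50–14:00, 14:30–16:20.
Quinn ∩ Rania: 07:40–08:00, 13:40–14:00, 14:30–16:20.
Windows ≥ 40 min: 14:30–16:20.

14:30–16:20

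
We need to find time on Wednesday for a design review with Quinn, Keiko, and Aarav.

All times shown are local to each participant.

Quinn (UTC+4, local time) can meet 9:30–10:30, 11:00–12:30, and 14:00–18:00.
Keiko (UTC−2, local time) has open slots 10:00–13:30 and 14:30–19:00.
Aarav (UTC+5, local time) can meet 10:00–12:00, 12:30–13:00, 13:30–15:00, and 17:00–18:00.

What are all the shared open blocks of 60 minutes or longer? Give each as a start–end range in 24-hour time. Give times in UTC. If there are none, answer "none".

12:00–13:00

Quinn → UTC: 05:30–06:30, 07:00–08:30, 10:00–14:00.
Keiko → UTC: 12:00–15:30, 16:30–21:00.
Aarav → UTC: 05:00–07:00, 07:30–08:00, 08:30–10:00, 12:00–13:00.
Quinn ∩ Keiko: 12:00–14:00.
Quinn ∩ Keiko ∩ Aarav: 12:00–13:00.
Windows ≥ 60 min: 12:00–13:00.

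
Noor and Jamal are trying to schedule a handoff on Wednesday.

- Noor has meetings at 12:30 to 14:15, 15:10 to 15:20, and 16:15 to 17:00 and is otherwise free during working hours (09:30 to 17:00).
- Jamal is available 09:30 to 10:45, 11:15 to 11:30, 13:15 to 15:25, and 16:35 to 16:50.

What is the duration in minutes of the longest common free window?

Noor free within 09:30–17:00: 09:30–12:30, 14:15–15:10, 15:20–16:15.
Noor ∩ Jamal: 09:30–10:45, 11:15–11:30, 14:15–15:10, 15:20–15:25.
Common window lengths: 75, 15, 55, 5 min; longest is 75.

75 minutes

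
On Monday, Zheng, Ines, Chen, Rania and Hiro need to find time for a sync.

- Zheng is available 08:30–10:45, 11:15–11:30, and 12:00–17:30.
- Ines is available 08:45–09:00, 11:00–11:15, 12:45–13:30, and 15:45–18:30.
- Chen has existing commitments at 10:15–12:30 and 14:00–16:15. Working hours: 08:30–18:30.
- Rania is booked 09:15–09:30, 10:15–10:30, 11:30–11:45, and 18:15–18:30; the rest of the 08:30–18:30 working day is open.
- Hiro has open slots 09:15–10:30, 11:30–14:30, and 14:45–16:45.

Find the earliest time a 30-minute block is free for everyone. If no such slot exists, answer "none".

12:45

Chen free within 08:30–18:30: 08:30–10:15, 12:30–14:00, 16:15–18:30.
Rania free within 08:30–18:30: 08:30–09:15, 09:30–10:15, 10:30–11:30, 11:45–18:15.
Zheng ∩ Ines: 08:45–09:00, 12:45–13:30, 15:45–17:30.
Zheng ∩ Ines ∩ Chen: 08:45–09:00, 12:45–13:30, 16:15–17:30.
Zheng ∩ Ines ∩ Chen ∩ Rania: 08:45–09:00, 12:45–13:30, 16:15–17:30.
Zheng ∩ Ines ∩ Chen ∩ Rania ∩ Hiro: 12:45–13:30, 16:15–16:45.
Windows ≥ 30 min: 12:45–13:30, 16:15–16:45.
Earliest such window starts at 12:45.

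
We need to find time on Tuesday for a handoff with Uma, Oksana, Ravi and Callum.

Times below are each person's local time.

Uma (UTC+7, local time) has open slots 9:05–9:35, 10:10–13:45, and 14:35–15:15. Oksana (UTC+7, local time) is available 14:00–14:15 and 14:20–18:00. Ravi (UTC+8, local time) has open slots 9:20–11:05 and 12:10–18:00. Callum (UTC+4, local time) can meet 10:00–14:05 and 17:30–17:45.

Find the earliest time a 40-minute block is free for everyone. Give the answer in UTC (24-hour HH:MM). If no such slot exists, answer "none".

Uma → UTC: 02:05–02:35, 03:10–06:45, 07:35–08:15.
Oksana → UTC: 07:00–07:15, 07:20–11:00.
Ravi → UTC: 01:20–03:05, 04:10–10:00.
Callum → UTC: 06:00–10:05, 13:30–13:45.
Uma ∩ Oksana: 07:35–08:15.
Uma ∩ Oksana ∩ Ravi: 07:35–08:15.
Uma ∩ Oksana ∩ Ravi ∩ Callum: 07:35–08:15.
Windows ≥ 40 min: 07:35–08:15.
Earliest such window starts at 07:35.

07:35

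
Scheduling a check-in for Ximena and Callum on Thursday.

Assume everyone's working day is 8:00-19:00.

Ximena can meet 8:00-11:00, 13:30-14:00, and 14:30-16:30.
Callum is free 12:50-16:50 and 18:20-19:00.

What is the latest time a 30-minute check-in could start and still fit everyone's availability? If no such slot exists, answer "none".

Ximena ∩ Callum: 13:30–14:00, 14:30–16:30.
Windows ≥ 30 min: 13:30–14:00, 14:30–16:30.
Latest start in the last window 14:30–16:30 is 16:30 − 30 min = 16:00.

16:00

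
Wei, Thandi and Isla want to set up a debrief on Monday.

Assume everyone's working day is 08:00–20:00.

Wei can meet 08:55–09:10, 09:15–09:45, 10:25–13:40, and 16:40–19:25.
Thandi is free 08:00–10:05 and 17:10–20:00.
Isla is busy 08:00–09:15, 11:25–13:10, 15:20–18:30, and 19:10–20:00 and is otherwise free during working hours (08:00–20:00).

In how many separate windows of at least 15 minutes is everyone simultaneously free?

Isla free within 08:00–20:00: 09:15–11:25, 13:10–15:20, 18:30–19:10.
Wei ∩ Thandi: 08:55–09:10, 09:15–09:45, 17:10–19:25.
Wei ∩ Thandi ∩ Isla: 09:15–09:45, 18:30–19:10.
Windows ≥ 15 min: 09:15–09:45, 18:30–19:10.
That's 2 windows.

2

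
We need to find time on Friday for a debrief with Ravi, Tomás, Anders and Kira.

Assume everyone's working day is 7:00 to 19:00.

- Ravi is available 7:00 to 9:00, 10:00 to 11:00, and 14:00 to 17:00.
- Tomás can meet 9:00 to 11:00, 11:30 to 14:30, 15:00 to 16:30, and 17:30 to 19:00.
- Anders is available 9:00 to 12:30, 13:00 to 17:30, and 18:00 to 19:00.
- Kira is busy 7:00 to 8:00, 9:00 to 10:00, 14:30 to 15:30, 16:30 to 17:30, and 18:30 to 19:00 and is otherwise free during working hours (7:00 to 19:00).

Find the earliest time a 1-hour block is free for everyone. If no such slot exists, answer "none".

10:00

Kira free within 07:00–19:00: 08:00–09:00, 10:00–14:30, 15:30–16:30, 17:30–18:30.
Ravi ∩ Tomás: 10:00–11:00, 14:00–14:30, 15:00–16:30.
Ravi ∩ Tomás ∩ Anders: 10:00–11:00, 14:00–14:30, 15:00–16:30.
Ravi ∩ Tomás ∩ Anders ∩ Kira: 10:00–11:00, 14:00–14:30, 15:30–16:30.
Windows ≥ 60 min: 10:00–11:00, 15:30–16:30.
Earliest such window starts at 10:00.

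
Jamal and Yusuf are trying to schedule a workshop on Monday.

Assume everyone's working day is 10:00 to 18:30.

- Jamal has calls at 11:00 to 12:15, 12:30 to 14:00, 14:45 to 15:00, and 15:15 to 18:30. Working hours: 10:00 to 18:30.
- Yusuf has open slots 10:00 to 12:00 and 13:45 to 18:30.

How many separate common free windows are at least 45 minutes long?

2

Jamal free within 10:00–18:30: 10:00–11:00, 12:15–12:30, 14:00–14:45, 15:00–15:15.
Jamal ∩ Yusuf: 10:00–11:00, 14:00–14:45, 15:00–15:15.
Windows ≥ 45 min: 10:00–11:00, 14:00–14:45.
That's 2 windows.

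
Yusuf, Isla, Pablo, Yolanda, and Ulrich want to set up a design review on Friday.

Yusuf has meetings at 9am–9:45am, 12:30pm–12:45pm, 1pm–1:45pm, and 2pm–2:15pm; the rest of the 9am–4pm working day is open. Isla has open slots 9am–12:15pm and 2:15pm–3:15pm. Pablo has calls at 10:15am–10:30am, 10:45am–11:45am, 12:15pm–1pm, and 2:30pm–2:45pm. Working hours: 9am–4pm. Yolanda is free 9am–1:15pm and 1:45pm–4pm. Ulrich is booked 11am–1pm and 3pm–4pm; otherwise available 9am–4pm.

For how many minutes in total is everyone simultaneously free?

75 minutes

Yusuf free within 09:00–16:00: 09:45–12:30, 12:45–13:00, 13:45–14:00, 14:15–16:00.
Pablo free within 09:00–16:00: 09:00–10:15, 10:30–10:45, 11:45–12:15, 13:00–14:30, 14:45–16:00.
Ulrich free within 09:00–16:00: 09:00–11:00, 13:00–15:00.
Yusuf ∩ Isla: 09:45–12:15, 14:15–15:15.
Yusuf ∩ Isla ∩ Pablo: 09:45–10:15, 10:30–10:45, 11:45–12:15, 14:15–14:30, 14:45–15:15.
Yusuf ∩ Isla ∩ Pablo ∩ Yolanda: 09:45–10:15, 10:30–10:45, 11:45–12:15, 14:15–14:30, 14:45–15:15.
Yusuf ∩ Isla ∩ Pablo ∩ Yolanda ∩ Ulrich: 09:45–10:15, 10:30–10:45, 14:15–14:30, 14:45–15:00.
Total common minutes: 30 + 15 + 15 + 15 = 75.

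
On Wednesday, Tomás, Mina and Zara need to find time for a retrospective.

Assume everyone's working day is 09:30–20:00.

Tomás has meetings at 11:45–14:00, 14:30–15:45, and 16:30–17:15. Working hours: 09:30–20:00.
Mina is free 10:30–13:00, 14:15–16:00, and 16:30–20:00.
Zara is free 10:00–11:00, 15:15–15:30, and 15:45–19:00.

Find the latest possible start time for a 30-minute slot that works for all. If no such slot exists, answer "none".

Tomás free within 09:30–20:00: 09:30–11:45, 14:00–14:30, 15:45–16:30, 17:15–20:00.
Tomás ∩ Mina: 10:30–11:45, 14:15–14:30, 15:45–16:00, 17:15–20:00.
Tomás ∩ Mina ∩ Zara: 10:30–11:00, 15:45–16:00, 17:15–19:00.
Windows ≥ 30 min: 10:30–11:00, 17:15–19:00.
Latest start in the last window 17:15–19:00 is 19:00 − 30 min = 18:30.

18:30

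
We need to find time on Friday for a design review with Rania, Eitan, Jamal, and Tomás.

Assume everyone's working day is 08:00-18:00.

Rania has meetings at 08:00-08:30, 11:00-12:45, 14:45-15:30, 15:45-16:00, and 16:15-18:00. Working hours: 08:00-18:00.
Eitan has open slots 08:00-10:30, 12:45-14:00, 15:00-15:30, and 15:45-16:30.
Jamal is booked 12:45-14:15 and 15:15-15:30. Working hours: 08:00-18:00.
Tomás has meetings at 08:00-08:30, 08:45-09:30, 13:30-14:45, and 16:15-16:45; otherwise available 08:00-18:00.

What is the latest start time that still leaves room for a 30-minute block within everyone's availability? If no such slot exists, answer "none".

Rania free within 08:00–18:00: 08:30–11:00, 12:45–14:45, 15:30–15:45, 16:00–16:15.
Jamal free within 08:00–18:00: 08:00–12:45, 14:15–15:15, 15:30–18:00.
Tomás free within 08:00–18:00: 08:30–08:45, 09:30–13:30, 14:45–16:15, 16:45–18:00.
Rania ∩ Eitan: 08:30–10:30, 12:45–14:00, 16:00–16:15.
Rania ∩ Eitan ∩ Jamal: 08:30–10:30, 16:00–16:15.
Rania ∩ Eitan ∩ Jamal ∩ Tomás: 08:30–08:45, 09:30–10:30, 16:00–16:15.
Windows ≥ 30 min: 09:30–10:30.
Latest start in the last window 09:30–10:30 is 10:30 − 30 min = 10:00.

10:00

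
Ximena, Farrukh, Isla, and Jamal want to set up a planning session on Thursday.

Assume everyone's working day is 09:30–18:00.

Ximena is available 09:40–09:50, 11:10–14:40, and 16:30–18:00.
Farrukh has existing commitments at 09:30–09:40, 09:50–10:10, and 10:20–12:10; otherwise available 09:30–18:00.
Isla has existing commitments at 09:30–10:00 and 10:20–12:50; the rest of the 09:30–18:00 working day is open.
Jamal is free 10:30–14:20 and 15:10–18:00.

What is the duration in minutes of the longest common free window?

Farrukh free within 09:30–18:00: 09:40–09:50, 10:10–10:20, 12:10–18:00.
Isla free within 09:30–18:00: 10:00–10:20, 12:50–18:00.
Ximena ∩ Farrukh: 09:40–09:50, 12:10–14:40, 16:30–18:00.
Ximena ∩ Farrukh ∩ Isla: 12:50–14:40, 16:30–18:00.
Ximena ∩ Farrukh ∩ Isla ∩ Jamal: 12:50–14:20, 16:30–18:00.
Common window lengths: 90, 90 min; longest is 90.

90 minutes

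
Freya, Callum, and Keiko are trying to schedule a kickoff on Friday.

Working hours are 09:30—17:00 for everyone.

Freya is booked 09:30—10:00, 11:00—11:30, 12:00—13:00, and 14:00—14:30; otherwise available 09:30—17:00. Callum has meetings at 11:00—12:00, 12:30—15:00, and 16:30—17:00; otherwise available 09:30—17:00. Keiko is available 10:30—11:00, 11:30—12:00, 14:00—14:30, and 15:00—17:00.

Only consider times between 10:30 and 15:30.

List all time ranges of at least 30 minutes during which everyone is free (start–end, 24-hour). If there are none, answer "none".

Freya free within 09:30–17:00: 10:00–11:00, 11:30–12:00, 13:00–14:00, 14:30–17:00.
Callum free within 09:30–17:00: 09:30–11:00, 12:00–12:30, 15:00–16:30.
Freya ∩ Callum: 10:00–11:00, 15:00–16:30.
Freya ∩ Callum ∩ Keiko: 10:30–11:00, 15:00–16:30.
Restricted to 10:30–15:30: 10:30–11:00, 15:00–15:30.
Windows ≥ 30 min: 10:30–11:00, 15:00–15:30.

10:30–11:00, 15:00–15:30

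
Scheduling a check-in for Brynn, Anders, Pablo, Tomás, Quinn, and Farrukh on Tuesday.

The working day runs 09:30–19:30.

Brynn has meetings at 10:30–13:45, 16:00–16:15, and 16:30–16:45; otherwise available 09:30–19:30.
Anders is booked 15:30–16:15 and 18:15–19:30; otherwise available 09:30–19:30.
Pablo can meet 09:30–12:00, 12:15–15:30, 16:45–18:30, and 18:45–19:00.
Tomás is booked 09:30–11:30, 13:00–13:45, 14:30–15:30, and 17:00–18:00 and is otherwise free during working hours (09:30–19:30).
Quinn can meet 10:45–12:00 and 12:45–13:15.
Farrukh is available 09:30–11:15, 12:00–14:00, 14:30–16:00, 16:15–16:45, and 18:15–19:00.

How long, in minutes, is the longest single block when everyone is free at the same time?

0 minutes

Brynn free within 09:30–19:30: 09:30–10:30, 13:45–16:00, 16:15–16:30, 16:45–19:30.
Anders free within 09:30–19:30: 09:30–15:30, 16:15–18:15.
Tomás free within 09:30–19:30: 11:30–13:00, 13:45–14:30, 15:30–17:00, 18:00–19:30.
Brynn ∩ Anders: 09:30–10:30, 13:45–15:30, 16:15–16:30, 16:45–18:15.
Brynn ∩ Anders ∩ Pablo: 09:30–10:30, 13:45–15:30, 16:45–18:15.
Brynn ∩ Anders ∩ Pablo ∩ Tomás: 13:45–14:30, 16:45–17:00, 18:00–18:15.
Brynn ∩ Anders ∩ Pablo ∩ Tomás ∩ Quinn: (none).
Brynn ∩ Anders ∩ Pablo ∩ Tomás ∩ Quinn ∩ Farrukh: (none).
No common window.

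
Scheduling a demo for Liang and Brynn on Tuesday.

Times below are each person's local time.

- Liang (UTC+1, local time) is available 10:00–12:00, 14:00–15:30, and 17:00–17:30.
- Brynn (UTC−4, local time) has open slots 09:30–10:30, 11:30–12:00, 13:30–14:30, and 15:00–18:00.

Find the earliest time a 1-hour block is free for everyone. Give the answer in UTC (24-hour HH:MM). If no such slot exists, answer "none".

Liang → UTC: 09:00–11:00, 13:00–14:30, 16:00–16:30.
Brynn → UTC: 13:30–14:30, 15:30–16:00, 17:30–18:30, 19:00–22:00.
Liang ∩ Brynn: 13:30–14:30.
Windows ≥ 60 min: 13:30–14:30.
Earliest such window starts at 13:30.

13:30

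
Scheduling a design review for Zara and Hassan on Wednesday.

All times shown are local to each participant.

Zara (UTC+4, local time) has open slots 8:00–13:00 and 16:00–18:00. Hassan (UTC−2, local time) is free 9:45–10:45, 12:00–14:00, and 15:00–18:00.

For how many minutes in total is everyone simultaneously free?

Zara → UTC: 04:00–09:00, 12:00–14:00.
Hassan → UTC: 11:45–12:45, 14:00–16:00, 17:00–20:00.
Zara ∩ Hassan: 12:00–12:45.
Total common minutes: 45.

45 minutes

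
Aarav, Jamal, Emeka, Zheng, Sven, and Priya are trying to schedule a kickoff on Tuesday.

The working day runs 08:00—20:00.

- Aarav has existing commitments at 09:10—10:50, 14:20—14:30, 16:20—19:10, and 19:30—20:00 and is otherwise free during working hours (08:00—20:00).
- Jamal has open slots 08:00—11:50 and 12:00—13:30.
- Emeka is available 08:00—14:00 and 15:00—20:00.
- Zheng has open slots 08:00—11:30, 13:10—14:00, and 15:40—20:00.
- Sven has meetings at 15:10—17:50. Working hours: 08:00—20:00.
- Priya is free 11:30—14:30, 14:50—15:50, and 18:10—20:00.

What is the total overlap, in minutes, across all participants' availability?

20 minutes

Aarav free within 08:00–20:00: 08:00–09:10, 10:50–14:20, 14:30–16:20, 19:10–19:30.
Sven free within 08:00–20:00: 08:00–15:10, 17:50–20:00.
Aarav ∩ Jamal: 08:00–09:10, 10:50–11:50, 12:00–13:30.
Aarav ∩ Jamal ∩ Emeka: 08:00–09:10, 10:50–11:50, 12:00–13:30.
Aarav ∩ Jamal ∩ Emeka ∩ Zheng: 08:00–09:10, 10:50–11:30, 13:10–13:30.
Aarav ∩ Jamal ∩ Emeka ∩ Zheng ∩ Sven: 08:00–09:10, 10:50–11:30, 13:10–13:30.
Aarav ∩ Jamal ∩ Emeka ∩ Zheng ∩ Sven ∩ Priya: 13:10–13:30.
Total common minutes: 20.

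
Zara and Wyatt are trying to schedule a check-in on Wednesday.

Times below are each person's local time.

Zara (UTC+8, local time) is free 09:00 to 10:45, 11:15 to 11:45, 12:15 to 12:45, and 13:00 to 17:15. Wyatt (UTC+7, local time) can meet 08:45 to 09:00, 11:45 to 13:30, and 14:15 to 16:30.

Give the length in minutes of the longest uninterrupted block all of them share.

Zara → UTC: 01:00–02:45, 03:15–03:45, 04:15–04:45, 05:00–09:15.
Wyatt → UTC: 01:45–02:00, 04:45–06:30, 07:15–09:30.
Zara ∩ Wyatt: 01:45–02:00, 05:00–06:30, 07:15–09:15.
Common window lengths: 15, 90, 120 min; longest is 120.

120 minutes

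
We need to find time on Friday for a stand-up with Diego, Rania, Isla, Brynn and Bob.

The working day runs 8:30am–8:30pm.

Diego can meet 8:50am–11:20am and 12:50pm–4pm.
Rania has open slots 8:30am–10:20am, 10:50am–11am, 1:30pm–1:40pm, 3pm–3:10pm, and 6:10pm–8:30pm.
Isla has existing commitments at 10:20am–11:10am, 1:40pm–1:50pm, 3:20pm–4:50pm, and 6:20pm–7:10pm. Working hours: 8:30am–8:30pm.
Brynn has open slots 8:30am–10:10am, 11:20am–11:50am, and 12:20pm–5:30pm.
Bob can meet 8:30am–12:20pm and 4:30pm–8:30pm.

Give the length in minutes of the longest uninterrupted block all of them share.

80 minutes

Isla free within 08:30–20:30: 08:30–10:20, 11:10–13:40, 13:50–15:20, 16:50–18:20, 19:10–20:30.
Diego ∩ Rania: 08:50–10:20, 10:50–11:00, 13:30–13:40, 15:00–15:10.
Diego ∩ Rania ∩ Isla: 08:50–10:20, 13:30–13:40, 15:00–15:10.
Diego ∩ Rania ∩ Isla ∩ Brynn: 08:50–10:10, 13:30–13:40, 15:00–15:10.
Diego ∩ Rania ∩ Isla ∩ Brynn ∩ Bob: 08:50–10:10.
Single common window of 80 minutes.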